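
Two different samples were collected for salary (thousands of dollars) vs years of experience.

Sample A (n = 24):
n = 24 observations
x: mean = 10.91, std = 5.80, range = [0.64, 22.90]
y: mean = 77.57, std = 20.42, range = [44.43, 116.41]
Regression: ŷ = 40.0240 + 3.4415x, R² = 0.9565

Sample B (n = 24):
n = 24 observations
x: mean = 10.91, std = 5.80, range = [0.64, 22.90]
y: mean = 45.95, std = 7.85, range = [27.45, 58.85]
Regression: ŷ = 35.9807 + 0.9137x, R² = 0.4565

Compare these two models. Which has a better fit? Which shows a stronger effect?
Model A has the better fit (R² = 0.9565 vs 0.4565). Model A shows the stronger effect (|β₁| = 3.4415 vs 0.9137).

Model Comparison:

Which explains more variance? (R²)
- Model A: R² = 0.9565 → 95.65% of variance in salary explained
- Model B: R² = 0.4565 → 45.65% of variance in salary explained
- 0.9565 > 0.4565 → Model A has the better fit

Which has the larger per-year effect? (|β₁|)
- Model A: β₁ = 3.4415 → predicted salary rises 3.4415 thousand dollars per additional year of experience
- Model B: β₁ = 0.9137 → predicted salary rises 0.9137 thousand dollars per additional year of experience
- |3.4415| > |0.9137| → Model A shows the stronger marginal effect

Notes:
- A better fit (higher R²) doesn't necessarily mean a more important relationship.
- A steeper slope doesn't make a better model if the scatter around the line is large.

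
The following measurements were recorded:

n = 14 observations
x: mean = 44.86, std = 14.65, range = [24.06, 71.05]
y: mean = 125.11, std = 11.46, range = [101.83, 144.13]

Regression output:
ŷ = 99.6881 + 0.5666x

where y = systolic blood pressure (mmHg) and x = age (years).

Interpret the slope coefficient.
On average, blood pressure is about 0.5666 mmHg higher for every extra year of age.

β₁ = 0.5666 is the change in predicted blood pressure (mmHg) per additional year of age.

Interpretation:
- Age up by 1 year → predicted blood pressure increases by 0.5666 mmHg
- This is a linear approximation: the same per-unit change is assumed across the whole observed x range
- The sign (+) gives the direction; the magnitude 0.5666 gives the size of the effect per year

The intercept β₀ = 99.6881 is the predicted blood pressure when age = 0; since the smallest observed x is 24.06, this is an extrapolation and mainly anchors the line.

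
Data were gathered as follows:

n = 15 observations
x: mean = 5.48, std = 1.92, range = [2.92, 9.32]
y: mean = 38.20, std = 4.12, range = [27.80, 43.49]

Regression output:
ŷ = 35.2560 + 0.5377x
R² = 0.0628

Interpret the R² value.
R² = 0.0628 means 6.28% of the variation in y is explained by the linear relationship with x. This indicates a weak fit.

R² = 1 − SS_res/SS_tot compares the residual scatter to the total scatter of y about its mean.

Here R² = 0.0628:
- Explained: 6.28% of the variation in y
- Unexplained (residual): 100% − 6.28% = 93.72%
- Rule of thumb (below 0.3 weak; 0.3 to below 0.7 moderate; 0.7 and above strong) → weak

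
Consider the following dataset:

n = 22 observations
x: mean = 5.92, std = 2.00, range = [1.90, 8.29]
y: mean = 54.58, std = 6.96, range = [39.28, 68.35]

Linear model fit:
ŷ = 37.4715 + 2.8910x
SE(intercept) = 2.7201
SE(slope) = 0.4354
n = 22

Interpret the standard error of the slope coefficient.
SE(slope) = 0.4354 measures the uncertainty in the estimated slope. The coefficient is estimated precisely (SE/|β̂₁| = 15.1%).

SE(β̂₁) = 0.4354 says: if we drew many samples of n = 22 from the same population and refit each time, the fitted slopes would scatter with a standard deviation of roughly 0.4354 around the true β₁.

Relative precision:
- SE / |β̂₁| = 0.4354 / 2.8910 = 15.1%
- Rule of thumb (under 20%: precise; 20% to under 50%: moderately precise; 50% or more: imprecise) → precise

Link to interval estimation: a confidence interval for β₁ is β̂₁ ± t* × 0.4354, so SE sets the half-width per unit of t*.

What drives SE(β̂₁): more residual scatter → larger SE.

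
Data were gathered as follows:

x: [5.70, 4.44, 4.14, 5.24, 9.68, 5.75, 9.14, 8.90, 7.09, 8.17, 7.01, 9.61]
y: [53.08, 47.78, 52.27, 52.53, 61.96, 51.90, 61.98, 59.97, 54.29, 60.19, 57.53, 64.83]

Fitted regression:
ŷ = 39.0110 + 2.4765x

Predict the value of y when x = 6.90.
ŷ = 56.0989

Plug x = 6.90 into the fitted line:

ŷ = 39.0110 + 2.4765 × 6.90
ŷ = 39.0110 + 17.0879
ŷ = 56.0989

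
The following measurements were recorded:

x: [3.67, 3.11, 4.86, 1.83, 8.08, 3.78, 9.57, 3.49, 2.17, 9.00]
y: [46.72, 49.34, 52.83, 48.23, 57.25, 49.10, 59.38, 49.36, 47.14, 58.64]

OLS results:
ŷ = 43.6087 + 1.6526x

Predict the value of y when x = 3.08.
ŷ = 48.6987

x = 3.08 lies inside the observed range [1.83, 9.57], so the fitted equation applies directly:

ŷ = 43.6087 + 1.6526 × 3.08
ŷ = 43.6087 + 5.0900
ŷ = 48.6987

This is the fitted mean response at that x — an individual observation would come with a wider prediction interval.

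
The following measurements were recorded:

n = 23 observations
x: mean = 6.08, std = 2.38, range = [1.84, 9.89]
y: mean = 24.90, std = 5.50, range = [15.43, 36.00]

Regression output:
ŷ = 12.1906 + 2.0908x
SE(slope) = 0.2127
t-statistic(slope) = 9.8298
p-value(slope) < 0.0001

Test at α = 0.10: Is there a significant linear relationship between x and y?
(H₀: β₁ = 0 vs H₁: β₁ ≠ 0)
p-value < 0.0001 < α = 0.10, so we reject H₀. The relationship is significant.

Hypothesis test for the slope coefficient:

H₀: β₁ = 0 (no linear relationship)
H₁: β₁ ≠ 0 (linear relationship exists)

Test statistic: t = β̂₁ / SE(β̂₁) = 2.0908 / 0.2127 = 9.8298

With df = 21, the two-sided p-value for |t| = 9.8298 is <0.0001.

Decision rule: reject H₀ if p-value < α.
p-value < 0.0001 < α = 0.10 → reject H₀.

There is sufficient evidence at the 10% significance level to conclude that a linear relationship exists between x and y.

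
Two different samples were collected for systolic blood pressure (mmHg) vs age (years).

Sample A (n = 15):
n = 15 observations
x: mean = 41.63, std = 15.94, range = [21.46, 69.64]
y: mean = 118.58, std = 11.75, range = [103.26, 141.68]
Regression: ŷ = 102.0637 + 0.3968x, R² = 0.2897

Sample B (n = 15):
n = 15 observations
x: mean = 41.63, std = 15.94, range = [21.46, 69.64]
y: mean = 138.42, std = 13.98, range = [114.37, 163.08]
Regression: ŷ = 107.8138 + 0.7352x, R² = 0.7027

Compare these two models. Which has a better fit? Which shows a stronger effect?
Model B has the better fit (R² = 0.7027 vs 0.2897). Model B shows the stronger effect (|β₁| = 0.7352 vs 0.3968).

Model Comparison:

Goodness of fit (R²):
- Model A: R² = 0.2897 → 28.97% of variance in blood pressure explained
- Model B: R² = 0.7027 → 70.27% of variance in blood pressure explained
- 0.7027 > 0.2897 → Model B has the better fit

Strength of effect — compare |β₁|:
- Model A: β₁ = 0.3968 → predicted blood pressure rises 0.3968 mmHg per additional year of age
- Model B: β₁ = 0.7352 → predicted blood pressure rises 0.7352 mmHg per additional year of age
- |0.3968| < |0.7352| → Model B shows the stronger marginal effect

Notes:
- A better fit (higher R²) doesn't necessarily mean a more important relationship.
- The two samples could reflect different populations, time periods, or measurement quality.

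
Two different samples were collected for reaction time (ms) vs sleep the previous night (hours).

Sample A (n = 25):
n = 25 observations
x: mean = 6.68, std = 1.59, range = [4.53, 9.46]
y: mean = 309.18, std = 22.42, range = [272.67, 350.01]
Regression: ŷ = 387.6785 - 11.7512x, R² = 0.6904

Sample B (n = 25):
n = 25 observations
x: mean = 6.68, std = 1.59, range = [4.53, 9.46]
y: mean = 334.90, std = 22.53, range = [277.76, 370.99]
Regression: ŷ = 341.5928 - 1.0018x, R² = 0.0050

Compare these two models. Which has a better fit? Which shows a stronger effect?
Model A has the better fit (R² = 0.6904 vs 0.0050). Model A shows the stronger effect (|β₁| = 11.7512 vs 1.0018).

Model Comparison:

Fit — compare R²:
- Model A: R² = 0.6904 → 69.04% of variance in reaction time explained
- Model B: R² = 0.0050 → 0.50% of variance in reaction time explained
- 0.6904 > 0.0050 → Model A has the better fit

Which has the larger per-hour effect? (|β₁|)
- Model A: β₁ = -11.7512 → predicted reaction time falls 11.7512 ms per additional hour of sleep
- Model B: β₁ = -1.0018 → predicted reaction time falls 1.0018 ms per additional hour of sleep
- |-11.7512| > |-1.0018| → Model A shows the stronger marginal effect

Notes:
- A better fit (higher R²) doesn't necessarily mean a more important relationship.
- R² measures how tightly points cluster around the line; β₁ measures how steep the line is — they answer different questions.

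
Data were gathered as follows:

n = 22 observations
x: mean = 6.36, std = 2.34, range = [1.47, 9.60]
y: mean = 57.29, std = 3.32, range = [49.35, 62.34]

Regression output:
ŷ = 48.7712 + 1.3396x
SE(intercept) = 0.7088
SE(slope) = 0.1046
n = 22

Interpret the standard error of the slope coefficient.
SE(β̂₁) = 0.1046 is the estimated standard deviation of the slope estimate across repeated samples; relative to β̂₁ = 1.3396 that is 7.8%, a precise estimate.

SE(β̂₁) = s / √Sxx, where s is the residual standard deviation and Sxx = Σ(x − x̄)². It is the yardstick for how far β̂₁ = 1.3396 could plausibly be from the true slope.

Relative precision:
- SE / |β̂₁| = 0.1046 / 1.3396 = 7.8%
- Rule of thumb (under 20%: precise; 20% to under 50%: moderately precise; 50% or more: imprecise) → precise

Link to the t-test: t = β̂₁ / SE(β̂₁) = 1.3396 / 0.1046 = 12.8069, the statistic for H₀: β₁ = 0.

What drives SE(β̂₁): larger n (here n = 22) → smaller SE.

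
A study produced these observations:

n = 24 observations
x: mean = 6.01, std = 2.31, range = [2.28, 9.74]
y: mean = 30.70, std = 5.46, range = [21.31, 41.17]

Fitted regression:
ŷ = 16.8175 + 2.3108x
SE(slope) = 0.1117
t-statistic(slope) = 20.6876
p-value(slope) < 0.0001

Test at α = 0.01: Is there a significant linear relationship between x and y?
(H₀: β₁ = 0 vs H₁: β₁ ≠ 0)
Since p-value < 0.0001 < α = 0.01, reject H₀ — the slope is significantly different from 0.

Hypothesis test for the slope coefficient:

H₀: β₁ = 0 (no linear relationship)
H₁: β₁ ≠ 0 (linear relationship exists)

Test statistic: t = β̂₁ / SE(β̂₁) = 2.3108 / 0.1117 = 20.6876

The p-value (<0.0001) is the probability, under H₀, of a t-statistic at least as extreme as |t| = 20.6876 (two-sided, df = n − 2 = 22).

Decision rule: reject H₀ if p-value < α.
p-value < 0.0001 < α = 0.01 → reject H₀.

Conclusion: the linear association between x and y is significant at the 1% level.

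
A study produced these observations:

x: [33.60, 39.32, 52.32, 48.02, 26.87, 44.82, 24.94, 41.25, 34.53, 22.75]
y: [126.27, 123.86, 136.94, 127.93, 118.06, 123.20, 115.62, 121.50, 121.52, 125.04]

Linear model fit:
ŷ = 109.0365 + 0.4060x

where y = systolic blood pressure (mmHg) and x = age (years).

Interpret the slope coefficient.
An increase of one year in age is associated with a 0.4060 mmHg increase in predicted blood pressure.

β₁ = 0.4060 is the change in predicted blood pressure (mmHg) per additional year of age.

Interpretation:
- Age up by 1 year → predicted blood pressure increases by 0.4060 mmHg
- This is a linear approximation: the same per-unit change is assumed across the whole observed x range

(β₀ = 109.0365 is the fitted value at x = 0 and is not part of the slope interpretation.)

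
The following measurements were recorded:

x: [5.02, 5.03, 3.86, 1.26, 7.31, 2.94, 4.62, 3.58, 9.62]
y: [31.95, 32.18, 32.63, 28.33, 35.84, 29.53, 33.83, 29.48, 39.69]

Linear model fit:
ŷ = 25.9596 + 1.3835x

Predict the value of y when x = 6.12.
ŷ = 34.4266

To predict y for x = 6.12, substitute into the regression equation:

ŷ = 25.9596 + 1.3835 × 6.12
ŷ = 25.9596 + 8.4670
ŷ = 34.4266

This is the fitted mean response at that x — an individual observation would come with a wider prediction interval.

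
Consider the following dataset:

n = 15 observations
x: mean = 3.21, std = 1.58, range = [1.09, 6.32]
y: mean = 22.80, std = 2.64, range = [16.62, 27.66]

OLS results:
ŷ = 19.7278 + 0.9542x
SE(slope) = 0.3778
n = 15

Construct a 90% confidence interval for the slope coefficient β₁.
The 90% CI for β₁ is (0.2852, 1.6232)

Confidence interval for the slope:

The 90% CI for β₁ is: β̂₁ ± t*(α/2, n-2) × SE(β̂₁)

Step 1: Find critical t-value
- Confidence level = 0.9
- Degrees of freedom = n - 2 = 15 - 2 = 13
- t*(α/2, 13) = 1.7709

Step 2: Calculate margin of error
Margin = 1.7709 × 0.3778 = 0.6690

Step 3: Construct interval
CI = 0.9542 ± 0.6690
CI = (0.2852, 1.6232)

Interpretation: each one-unit increase in x is associated with a change in mean y of between 0.2852 and 1.6232, with 90% confidence.
Since 0 is outside the interval, a two-sided test at α = 0.10 would reject H₀: β₁ = 0.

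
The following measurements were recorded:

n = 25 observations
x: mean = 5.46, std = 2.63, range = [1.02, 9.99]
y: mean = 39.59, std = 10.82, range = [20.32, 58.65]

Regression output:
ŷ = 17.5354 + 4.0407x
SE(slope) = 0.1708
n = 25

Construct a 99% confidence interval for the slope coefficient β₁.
The 99% CI for β₁ is (3.5612, 4.5202)

Confidence interval for the slope:

The 99% CI for β₁ is: β̂₁ ± t*(α/2, n-2) × SE(β̂₁)

Step 1: Find critical t-value
- Confidence level = 0.99
- Degrees of freedom = n - 2 = 25 - 2 = 23
- t*(α/2, 23) = 2.8073

Step 2: Calculate margin of error
Margin = 2.8073 × 0.1708 = 0.4795

Step 3: Construct interval
CI = 4.0407 ± 0.4795
CI = (3.5612, 4.5202)

Interpretation: intervals built this way capture the true β₁ in 99% of repeated samples; here the plausible range for the per-unit effect of x on y is 3.5612 to 4.5202.
The interval does not include 0, suggesting a significant linear relationship.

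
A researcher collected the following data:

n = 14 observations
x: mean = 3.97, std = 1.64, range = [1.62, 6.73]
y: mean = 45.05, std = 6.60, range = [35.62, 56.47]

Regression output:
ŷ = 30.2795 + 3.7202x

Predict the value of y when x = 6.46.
ŷ = 54.3120

To predict y for x = 6.46, substitute into the regression equation:

ŷ = 30.2795 + 3.7202 × 6.46
ŷ = 30.2795 + 24.0325
ŷ = 54.3120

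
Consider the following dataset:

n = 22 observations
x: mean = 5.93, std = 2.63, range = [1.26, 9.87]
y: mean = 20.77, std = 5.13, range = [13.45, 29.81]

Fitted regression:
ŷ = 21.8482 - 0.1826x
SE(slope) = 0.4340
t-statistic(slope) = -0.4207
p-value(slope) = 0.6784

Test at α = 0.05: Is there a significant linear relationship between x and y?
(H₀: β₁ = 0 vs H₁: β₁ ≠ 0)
Fail to reject H₀: p-value = 0.6784 ≥ α = 0.05. The linear relationship is not significant at the 5% level.

Hypothesis test for the slope coefficient:

H₀: β₁ = 0 (no linear relationship)
H₁: β₁ ≠ 0 (linear relationship exists)

Test statistic: t = β̂₁ / SE(β̂₁) = -0.1826 / 0.4340 = -0.4207

The p-value (0.6784) is the probability, under H₀, of a t-statistic at least as extreme as |t| = 0.4207 (two-sided, df = n − 2 = 20).

Decision rule: reject H₀ if p-value < α.
p-value = 0.6784 ≥ α = 0.05 → fail to reject H₀.

At α = 0.05 the data do not provide convincing evidence of a nonzero slope.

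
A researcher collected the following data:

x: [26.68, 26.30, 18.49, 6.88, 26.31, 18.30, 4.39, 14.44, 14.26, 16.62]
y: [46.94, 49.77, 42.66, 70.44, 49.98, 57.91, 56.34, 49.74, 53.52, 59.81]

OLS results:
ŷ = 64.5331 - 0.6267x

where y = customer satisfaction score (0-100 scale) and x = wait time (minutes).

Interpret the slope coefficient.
For each additional minute of wait time, predicted satisfaction score decreases by approximately 0.6267 points.

β₁ = -0.6267 is the change in predicted satisfaction score (points) per additional minute of wait time.

Interpretation:
- Wait time up by 1 minute → predicted satisfaction score decreases by 0.6267 points
- The effect is assumed constant over the observed range of x (linearity)
- The sign (−) gives the direction; the magnitude 0.6267 gives the size of the effect per minute

The intercept β₀ = 64.5331 is the predicted satisfaction score when wait time = 0; since the smallest observed x is 4.39, this is an extrapolation and mainly anchors the line.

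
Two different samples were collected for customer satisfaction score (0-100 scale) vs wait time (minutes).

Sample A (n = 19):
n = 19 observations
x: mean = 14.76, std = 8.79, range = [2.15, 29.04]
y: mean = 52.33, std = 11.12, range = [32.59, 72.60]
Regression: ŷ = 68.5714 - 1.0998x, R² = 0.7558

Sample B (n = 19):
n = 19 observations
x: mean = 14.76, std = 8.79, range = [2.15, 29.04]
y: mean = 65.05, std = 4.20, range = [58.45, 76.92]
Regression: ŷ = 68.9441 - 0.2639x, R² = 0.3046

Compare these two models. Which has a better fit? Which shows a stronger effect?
Model A has the better fit (R² = 0.7558 vs 0.3046). Model A shows the stronger effect (|β₁| = 1.0998 vs 0.2639).

Model Comparison:

Fit — compare R²:
- Model A: R² = 0.7558 → 75.58% of variance in satisfaction score explained
- Model B: R² = 0.3046 → 30.46% of variance in satisfaction score explained
- 0.7558 > 0.3046 → Model A has the better fit

Strength of effect — compare |β₁|:
- Model A: β₁ = -1.0998 → predicted satisfaction score falls 1.0998 points per additional minute of wait time
- Model B: β₁ = -0.2639 → predicted satisfaction score falls 0.2639 points per additional minute of wait time
- |-1.0998| > |-0.2639| → Model A shows the stronger marginal effect

Notes:
- A better fit (higher R²) doesn't necessarily mean a more important relationship.
- A steeper slope doesn't make a better model if the scatter around the line is large.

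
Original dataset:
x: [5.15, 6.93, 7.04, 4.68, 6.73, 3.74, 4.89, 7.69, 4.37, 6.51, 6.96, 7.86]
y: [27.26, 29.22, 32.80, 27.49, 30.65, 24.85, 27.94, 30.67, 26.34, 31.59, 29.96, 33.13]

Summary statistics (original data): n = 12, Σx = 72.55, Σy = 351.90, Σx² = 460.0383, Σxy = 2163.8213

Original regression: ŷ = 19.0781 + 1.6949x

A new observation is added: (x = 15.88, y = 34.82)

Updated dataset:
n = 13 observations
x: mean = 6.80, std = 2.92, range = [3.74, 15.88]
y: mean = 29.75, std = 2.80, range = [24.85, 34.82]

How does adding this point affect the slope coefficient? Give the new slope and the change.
New slope β₁ = 0.7786 versus 1.6949 before: a change of -0.9163 (-54.1%).

x = 15.88 lies well outside the original x-range [3.74, 7.86] (x̄ ≈ 6.05), so this observation has high leverage and can move the slope substantially.

Step 1: Update the sums with the new point (n goes from 12 to 13)
Σx  = 72.55 + 15.88 = 88.43
Σy  = 351.90 + 34.82 = 386.72
Σx² = 460.0383 + 15.88² = 460.0383 + 252.1744 = 712.2127
Σxy = 2163.8213 + 15.88×34.82 = 2163.8213 + 552.9416 = 2716.7629

Step 2: Recompute the slope with b₁ = (nΣxy − ΣxΣy) / (nΣx² − (Σx)²)
Numerator   = 13×2716.7629 − 88.43×386.72 = 35317.9177 − 34197.6496 = 1120.2681
Denominator = 13×712.2127 − 88.43² = 9258.7651 − 7819.8649 = 1438.9002
b₁(new) = 1120.2681 / 1438.9002 = 0.7786

(Same formula on the original sums: (12×2163.8213 − 72.55×351.90) / (12×460.0383 − 72.55²) = 435.5106 / 256.9571 = 1.6949, matching the given fit.)

Step 3: Change in slope
Δβ₁ = 0.7786 − 1.6949 = -0.9163
Relative change = -0.9163 / 1.6949 × 100% = -54.1%
→ the slope decreases when the point is added.

A high-leverage point only changes the slope if it is off the original line; here y = 34.82 is below the original trend, so the slope decreases.
In practice: check such a point for data-entry or measurement error; refit with and without it and report both if conclusions differ.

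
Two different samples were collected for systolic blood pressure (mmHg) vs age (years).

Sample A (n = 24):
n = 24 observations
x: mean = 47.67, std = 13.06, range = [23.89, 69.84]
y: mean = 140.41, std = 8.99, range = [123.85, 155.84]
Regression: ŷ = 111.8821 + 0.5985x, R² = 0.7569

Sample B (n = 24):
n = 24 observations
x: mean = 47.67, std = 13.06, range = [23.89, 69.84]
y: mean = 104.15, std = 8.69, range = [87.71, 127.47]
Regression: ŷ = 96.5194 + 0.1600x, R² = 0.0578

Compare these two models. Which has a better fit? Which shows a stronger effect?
Model A has the better fit (R² = 0.7569 vs 0.0578). Model A shows the stronger effect (|β₁| = 0.5985 vs 0.1600).

Model Comparison:

Fit — compare R²:
- Model A: R² = 0.7569 → 75.69% of variance in blood pressure explained
- Model B: R² = 0.0578 → 5.78% of variance in blood pressure explained
- 0.7569 > 0.0578 → Model A has the better fit

Which has the larger per-year effect? (|β₁|)
- Model A: β₁ = 0.5985 → predicted blood pressure rises 0.5985 mmHg per additional year of age
- Model B: β₁ = 0.1600 → predicted blood pressure rises 0.1600 mmHg per additional year of age
- |0.5985| > |0.1600| → Model A shows the stronger marginal effect

Notes:
- A steeper slope doesn't make a better model if the scatter around the line is large.
- A better fit (higher R²) doesn't necessarily mean a more important relationship.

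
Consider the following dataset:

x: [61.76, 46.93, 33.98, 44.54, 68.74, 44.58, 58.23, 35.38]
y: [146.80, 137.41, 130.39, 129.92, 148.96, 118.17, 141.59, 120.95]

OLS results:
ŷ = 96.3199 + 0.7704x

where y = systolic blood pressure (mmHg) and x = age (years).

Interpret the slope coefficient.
For each additional year of age, predicted blood pressure increases by approximately 0.7704 mmHg.

The slope β₁ = 0.7704 gives the rate at which the fitted blood pressure changes with age.

Interpretation:
- Age up by 1 year → predicted blood pressure increases by 0.7704 mmHg
- The effect is assumed constant over the observed range of x (linearity)

The intercept β₀ = 96.3199 is the predicted blood pressure when age = 0; since the smallest observed x is 33.98, this is an extrapolation and mainly anchors the line.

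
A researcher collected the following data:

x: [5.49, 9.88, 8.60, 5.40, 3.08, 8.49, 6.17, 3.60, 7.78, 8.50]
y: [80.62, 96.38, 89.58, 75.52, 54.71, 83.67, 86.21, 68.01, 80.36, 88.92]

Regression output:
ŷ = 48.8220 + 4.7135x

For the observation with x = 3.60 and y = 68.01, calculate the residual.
Residual = 2.2194

The residual is the difference between the actual value and the predicted value:

Residual = y - ŷ

Step 1: Calculate predicted value
ŷ = 48.8220 + 4.7135 × 3.60
ŷ = 65.7906

Step 2: Calculate residual
Residual = 68.01 - 65.7906
Residual = 2.2194

Interpretation: the model underestimates the actual value by 2.2194 at this point (positive residual → observation lies above the fitted line).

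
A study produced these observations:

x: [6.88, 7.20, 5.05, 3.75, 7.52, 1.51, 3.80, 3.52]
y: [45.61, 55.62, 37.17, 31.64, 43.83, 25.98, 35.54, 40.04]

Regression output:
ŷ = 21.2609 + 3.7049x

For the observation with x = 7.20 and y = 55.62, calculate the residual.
Residual = 7.6838

The residual is the difference between the actual value and the predicted value:

Residual = y - ŷ

Step 1: Calculate predicted value
ŷ = 21.2609 + 3.7049 × 7.20
ŷ = 47.9362

Step 2: Calculate residual
Residual = 55.62 - 47.9362
Residual = 7.6838

Sign check: y > ŷ, so the point is above the line and the fit underestimates here.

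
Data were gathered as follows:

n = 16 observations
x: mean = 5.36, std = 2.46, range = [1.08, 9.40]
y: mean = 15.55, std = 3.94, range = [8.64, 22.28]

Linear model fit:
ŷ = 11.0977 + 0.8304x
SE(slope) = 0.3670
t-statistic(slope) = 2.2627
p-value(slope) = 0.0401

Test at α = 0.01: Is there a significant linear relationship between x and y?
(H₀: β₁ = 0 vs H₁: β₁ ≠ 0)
Since p-value = 0.0401 ≥ α = 0.01, fail to reject H₀ — the slope is not significantly different from 0.

Hypothesis test for the slope coefficient:

H₀: β₁ = 0 (no linear relationship)
H₁: β₁ ≠ 0 (linear relationship exists)

Test statistic: t = β̂₁ / SE(β̂₁) = 0.8304 / 0.3670 = 2.2627

The p-value (0.0401) is the probability, under H₀, of a t-statistic at least as extreme as |t| = 2.2627 (two-sided, df = n − 2 = 14).

Decision rule: reject H₀ if p-value < α.
p-value = 0.0401 ≥ α = 0.01 → fail to reject H₀.

At α = 0.01 the data do not provide convincing evidence of a nonzero slope.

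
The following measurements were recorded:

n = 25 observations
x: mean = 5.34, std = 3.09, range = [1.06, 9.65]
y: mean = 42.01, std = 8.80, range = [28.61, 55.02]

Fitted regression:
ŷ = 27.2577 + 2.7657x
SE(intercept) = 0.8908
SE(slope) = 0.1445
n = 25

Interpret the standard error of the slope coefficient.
SE(β̂₁) = 0.1445 is the estimated standard deviation of the slope estimate across repeated samples; relative to β̂₁ = 2.7657 that is 5.2%, a precise estimate.

SE(β̂₁) = 0.1445 says: if we drew many samples of n = 25 from the same population and refit each time, the fitted slopes would scatter with a standard deviation of roughly 0.1445 around the true β₁.

Relative precision:
- SE / |β̂₁| = 0.1445 / 2.7657 = 5.2%
- Rule of thumb (under 20%: precise; 20% to under 50%: moderately precise; 50% or more: imprecise) → precise

Rough 95% range (±2 SE): 2.7657 ± 0.2890 → (2.4767, 3.0547).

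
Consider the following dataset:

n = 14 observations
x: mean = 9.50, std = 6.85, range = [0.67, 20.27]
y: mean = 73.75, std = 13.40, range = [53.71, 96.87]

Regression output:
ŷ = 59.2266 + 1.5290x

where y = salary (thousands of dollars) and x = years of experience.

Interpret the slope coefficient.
For each additional year of experience, predicted salary increases by approximately 1.5290 thousand dollars.

The slope β₁ = 1.5290 gives the rate at which the fitted salary changes with experience.

Interpretation:
- Experience up by 1 year → predicted salary increases by 1.5290 thousand dollars
- The effect is assumed constant over the observed range of x (linearity)
- The slope describes association in these data, not necessarily a causal effect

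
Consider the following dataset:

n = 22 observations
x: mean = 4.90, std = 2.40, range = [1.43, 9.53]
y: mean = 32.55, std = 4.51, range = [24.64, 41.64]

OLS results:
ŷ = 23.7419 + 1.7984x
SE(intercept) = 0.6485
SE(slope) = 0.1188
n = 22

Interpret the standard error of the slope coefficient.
SE(β̂₁) = 0.1188 is the estimated standard deviation of the slope estimate across repeated samples; relative to β̂₁ = 1.7984 that is 6.6%, a precise estimate.

SE(β̂₁) = 0.1188 says: if we drew many samples of n = 22 from the same population and refit each time, the fitted slopes would scatter with a standard deviation of roughly 0.1188 around the true β₁.

Relative precision:
- SE / |β̂₁| = 0.1188 / 1.7984 = 6.6%
- Rule of thumb (under 20%: precise; 20% to under 50%: moderately precise; 50% or more: imprecise) → precise

Link to the t-test: t = β̂₁ / SE(β̂₁) = 1.7984 / 0.1188 = 15.1380, the statistic for H₀: β₁ = 0.

What drives SE(β̂₁): larger n (here n = 22) → smaller SE.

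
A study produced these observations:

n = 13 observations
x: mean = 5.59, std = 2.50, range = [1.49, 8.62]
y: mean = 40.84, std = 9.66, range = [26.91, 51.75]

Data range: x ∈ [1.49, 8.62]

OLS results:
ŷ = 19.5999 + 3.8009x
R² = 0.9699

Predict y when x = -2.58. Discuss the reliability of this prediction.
The equation gives ŷ = 9.7936; however x = -2.58 is 4.07 units below the observed range, so this extrapolated value should not be trusted.

Prediction calculation:
ŷ = 19.5999 + 3.8009 × (-2.58)
ŷ = 9.7936

Reliability:
- Data range: x ∈ [1.49, 8.62]
- Prediction point: x = -2.58 is 4.07 units below the observed range → this is EXTRAPOLATION, not interpolation

Why that matters here:
- R² describes fit only over the sampled x values; it says nothing about behaviour beyond them
- Real relationships often flatten, saturate, or turn nonlinear at extremes

A defensible statement: 'if the linear trend continued to x = -2.58, y would be about 9.7936' — the premise is untested.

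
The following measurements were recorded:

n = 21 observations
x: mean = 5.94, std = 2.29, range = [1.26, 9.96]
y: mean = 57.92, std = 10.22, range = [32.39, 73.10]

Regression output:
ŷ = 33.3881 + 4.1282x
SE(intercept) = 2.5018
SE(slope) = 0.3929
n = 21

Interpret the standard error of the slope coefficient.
SE(slope) = 0.3929 measures the uncertainty in the estimated slope. The coefficient is estimated precisely (SE/|β̂₁| = 9.5%).

SE(β̂₁) = 0.3929 says: if we drew many samples of n = 21 from the same population and refit each time, the fitted slopes would scatter with a standard deviation of roughly 0.3929 around the true β₁.

Relative precision:
- SE / |β̂₁| = 0.3929 / 4.1282 = 9.5%
- Rule of thumb (under 20%: precise; 20% to under 50%: moderately precise; 50% or more: imprecise) → precise

Rough 95% range (±2 SE): 4.1282 ± 0.7858 → (3.3424, 4.9140).

What drives SE(β̂₁): wider spread of x values → smaller SE.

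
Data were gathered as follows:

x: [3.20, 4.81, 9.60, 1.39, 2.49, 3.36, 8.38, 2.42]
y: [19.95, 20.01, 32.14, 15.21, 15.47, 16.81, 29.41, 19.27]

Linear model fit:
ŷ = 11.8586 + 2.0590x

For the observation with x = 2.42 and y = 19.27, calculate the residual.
Residual = 2.4286

The residual is the difference between the actual value and the predicted value:

Residual = y - ŷ

Step 1: Calculate predicted value
ŷ = 11.8586 + 2.0590 × 2.42
ŷ = 16.8414

Step 2: Calculate residual
Residual = 19.27 - 16.8414
Residual = 2.4286

The residual is positive, so the observed y = 19.27 sits above the regression line (the line underestimates it by 2.4286).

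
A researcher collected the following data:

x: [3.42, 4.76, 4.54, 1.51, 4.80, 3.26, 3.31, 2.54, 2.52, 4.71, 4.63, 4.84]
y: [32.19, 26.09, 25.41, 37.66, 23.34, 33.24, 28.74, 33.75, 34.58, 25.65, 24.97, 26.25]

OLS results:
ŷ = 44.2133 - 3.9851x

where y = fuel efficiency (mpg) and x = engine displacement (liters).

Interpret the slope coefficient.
For each additional liter of engine displacement, predicted fuel efficiency decreases by approximately 3.9851 mpg.

The slope β₁ = -3.9851 gives the rate at which the fitted fuel efficiency changes with engine displacement.

Interpretation:
- Engine displacement up by 1 liter → predicted fuel efficiency decreases by 3.9851 mpg
- This is a linear approximation: the same per-unit change is assumed across the whole observed x range
- The slope describes association in these data, not necessarily a causal effect

(β₀ = 44.2133 is the fitted value at x = 0 and is not part of the slope interpretation.)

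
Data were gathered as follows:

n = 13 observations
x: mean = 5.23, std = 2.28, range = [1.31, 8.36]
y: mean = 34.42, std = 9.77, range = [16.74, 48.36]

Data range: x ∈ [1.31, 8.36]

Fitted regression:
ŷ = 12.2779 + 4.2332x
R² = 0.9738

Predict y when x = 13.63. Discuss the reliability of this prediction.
ŷ = 69.9764, but this is extrapolation (above the data range [1.31, 8.36]) and may be unreliable.

Prediction calculation:
ŷ = 12.2779 + 4.2332 × 13.63
ŷ = 69.9764

Reliability:
- Data range: x ∈ [1.31, 8.36]
- Prediction point: x = 13.63 is 5.27 units above the observed range → this is EXTRAPOLATION, not interpolation

Why that matters here:
- R² describes fit only over the sampled x values; it says nothing about behaviour beyond them
- Real relationships often flatten, saturate, or turn nonlinear at extremes

Report the number if required, but flag clearly that it is an extrapolation.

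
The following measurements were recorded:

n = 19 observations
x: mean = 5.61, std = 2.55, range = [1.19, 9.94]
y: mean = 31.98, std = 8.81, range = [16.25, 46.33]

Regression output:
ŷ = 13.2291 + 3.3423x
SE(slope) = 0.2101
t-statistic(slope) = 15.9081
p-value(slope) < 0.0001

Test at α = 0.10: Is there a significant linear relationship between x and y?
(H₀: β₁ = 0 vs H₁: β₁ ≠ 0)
Since p-value < 0.0001 < α = 0.10, reject H₀ — the slope is significantly different from 0.

Hypothesis test for the slope coefficient:

H₀: β₁ = 0 (no linear relationship)
H₁: β₁ ≠ 0 (linear relationship exists)

Test statistic: t = β̂₁ / SE(β̂₁) = 3.3423 / 0.2101 = 15.9081

The p-value (<0.0001) is the probability, under H₀, of a t-statistic at least as extreme as |t| = 15.9081 (two-sided, df = n − 2 = 17).

Decision rule: reject H₀ if p-value < α.
p-value < 0.0001 < α = 0.10 → reject H₀.

At α = 0.10 the data do provide convincing evidence of a nonzero slope.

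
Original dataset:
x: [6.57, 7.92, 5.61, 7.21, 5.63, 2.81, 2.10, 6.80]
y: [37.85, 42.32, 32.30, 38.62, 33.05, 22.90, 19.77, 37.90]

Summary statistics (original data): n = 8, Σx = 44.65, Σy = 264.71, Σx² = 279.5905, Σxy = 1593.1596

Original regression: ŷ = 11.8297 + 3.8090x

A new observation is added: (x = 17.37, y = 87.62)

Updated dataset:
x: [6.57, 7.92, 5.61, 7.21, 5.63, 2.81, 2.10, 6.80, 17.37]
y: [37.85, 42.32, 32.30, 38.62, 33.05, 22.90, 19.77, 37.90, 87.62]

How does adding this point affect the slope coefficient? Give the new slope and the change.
The slope changes from 3.8090 to 4.4645 (change of +0.6555, or +17.2%).

x = 17.37 lies well outside the original x-range [2.10, 7.92] (x̄ ≈ 5.58), so this observation has high leverage and can move the slope substantially.

Step 1: Update the sums with the new point (n goes from 8 to 9)
Σx  = 44.65 + 17.37 = 62.02
Σy  = 264.71 + 87.62 = 352.33
Σx² = 279.5905 + 17.37² = 279.5905 + 301.7169 = 581.3074
Σxy = 1593.1596 + 17.37×87.62 = 1593.1596 + 1521.9594 = 3115.1190

Step 2: Recompute the slope with b₁ = (nΣxy − ΣxΣy) / (nΣx² − (Σx)²)
Numerator   = 9×3115.1190 − 62.02×352.33 = 28036.0710 − 21851.5066 = 6184.5644
Denominator = 9×581.3074 − 62.02² = 5231.7666 − 3846.4804 = 1385.2862
b₁(new) = 6184.5644 / 1385.2862 = 4.4645

(Same formula on the original sums: (8×1593.1596 − 44.65×264.71) / (8×279.5905 − 44.65²) = 925.9753 / 243.1015 = 3.8090, matching the given fit.)

Step 3: Change in slope
Δβ₁ = 4.4645 − 3.8090 = +0.6555
Relative change = +0.6555 / 3.8090 × 100% = +17.2%
→ the slope increases when the point is added.

A high-leverage point only changes the slope if it is off the original line; here y = 87.62 is above the original trend, so the slope increases.
In practice: examine leverage (hᵢ) and Cook's distance rather than deleting it automatically.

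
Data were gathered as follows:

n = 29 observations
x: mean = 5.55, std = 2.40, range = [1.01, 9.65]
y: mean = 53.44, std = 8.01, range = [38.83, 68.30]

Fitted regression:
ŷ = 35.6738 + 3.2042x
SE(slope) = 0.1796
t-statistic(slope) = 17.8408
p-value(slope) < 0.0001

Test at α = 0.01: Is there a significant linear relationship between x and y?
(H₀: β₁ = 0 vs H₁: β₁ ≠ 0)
p-value < 0.0001 < α = 0.01, so we reject H₀. The relationship is significant.

Hypothesis test for the slope coefficient:

H₀: β₁ = 0 (no linear relationship)
H₁: β₁ ≠ 0 (linear relationship exists)

Test statistic: t = β̂₁ / SE(β̂₁) = 3.2042 / 0.1796 = 17.8408

p < 0.0001: how often a slope estimate this far from 0 (in SE units) would arise by chance if β₁ were truly 0.

Decision rule: reject H₀ if p-value < α.
p-value < 0.0001 < α = 0.01 → reject H₀.

There is sufficient evidence at the 1% significance level to conclude that a linear relationship exists between x and y.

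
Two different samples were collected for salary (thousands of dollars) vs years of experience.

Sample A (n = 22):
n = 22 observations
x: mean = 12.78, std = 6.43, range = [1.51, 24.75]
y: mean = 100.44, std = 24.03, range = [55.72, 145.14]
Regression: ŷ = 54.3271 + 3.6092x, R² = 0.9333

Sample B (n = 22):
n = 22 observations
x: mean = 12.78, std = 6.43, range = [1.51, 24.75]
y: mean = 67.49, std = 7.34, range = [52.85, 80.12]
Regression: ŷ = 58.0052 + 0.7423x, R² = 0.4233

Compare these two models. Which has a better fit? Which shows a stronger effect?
Model A has the better fit (R² = 0.9333 vs 0.4233). Model A shows the stronger effect (|β₁| = 3.6092 vs 0.7423).

Model Comparison:

Which explains more variance? (R²)
- Model A: R² = 0.9333 → 93.33% of variance in salary explained
- Model B: R² = 0.4233 → 42.33% of variance in salary explained
- 0.9333 > 0.4233 → Model A has the better fit

Strength of effect — compare |β₁|:
- Model A: β₁ = 3.6092 → predicted salary rises 3.6092 thousand dollars per additional year of experience
- Model B: β₁ = 0.7423 → predicted salary rises 0.7423 thousand dollars per additional year of experience
- |3.6092| > |0.7423| → Model A shows the stronger marginal effect

Notes:
- R² measures how tightly points cluster around the line; β₁ measures how steep the line is — they answer different questions.
- A better fit (higher R²) doesn't necessarily mean a more important relationship.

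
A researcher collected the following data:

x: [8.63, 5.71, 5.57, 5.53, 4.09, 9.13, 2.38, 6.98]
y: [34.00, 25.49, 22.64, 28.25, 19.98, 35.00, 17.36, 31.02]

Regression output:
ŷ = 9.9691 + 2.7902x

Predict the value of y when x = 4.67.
ŷ = 22.9993

To predict y for x = 4.67, substitute into the regression equation:

ŷ = 9.9691 + 2.7902 × 4.67
ŷ = 9.9691 + 13.0302
ŷ = 22.9993

This is a point prediction; actual observations scatter around it by roughly the residual standard deviation.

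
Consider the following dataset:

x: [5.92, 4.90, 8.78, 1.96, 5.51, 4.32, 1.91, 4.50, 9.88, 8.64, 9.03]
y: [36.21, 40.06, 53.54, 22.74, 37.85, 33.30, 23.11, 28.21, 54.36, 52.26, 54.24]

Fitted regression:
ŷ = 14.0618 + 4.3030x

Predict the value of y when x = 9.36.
ŷ = 54.3379

x = 9.36 lies inside the observed range [1.91, 9.88], so the fitted equation applies directly:

ŷ = 14.0618 + 4.3030 × 9.36
ŷ = 14.0618 + 40.2761
ŷ = 54.3379

This is a point prediction; actual observations scatter around it by roughly the residual standard deviation.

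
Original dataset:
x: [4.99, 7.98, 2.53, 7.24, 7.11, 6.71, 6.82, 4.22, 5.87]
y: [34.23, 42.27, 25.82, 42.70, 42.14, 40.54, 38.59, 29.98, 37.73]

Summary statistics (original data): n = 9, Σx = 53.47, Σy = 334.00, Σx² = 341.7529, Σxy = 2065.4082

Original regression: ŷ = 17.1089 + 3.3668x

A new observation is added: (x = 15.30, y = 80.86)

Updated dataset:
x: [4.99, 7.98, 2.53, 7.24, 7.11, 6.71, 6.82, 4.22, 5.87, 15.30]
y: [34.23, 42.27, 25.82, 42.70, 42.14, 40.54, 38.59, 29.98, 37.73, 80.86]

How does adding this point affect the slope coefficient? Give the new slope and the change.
The slope changes from 3.3668 to 4.3685 (change of +1.0017, or +29.8%).

The new point has HIGH LEVERAGE: x = 15.30 is far from the original mean x̄ = 53.47/9 ≈ 5.94 (original range [2.53, 7.98]).

Step 1: Update the sums with the new point (n goes from 9 to 10)
Σx  = 53.47 + 15.30 = 68.77
Σy  = 334.00 + 80.86 = 414.86
Σx² = 341.7529 + 15.30² = 341.7529 + 234.0900 = 575.8429
Σxy = 2065.4082 + 15.30×80.86 = 2065.4082 + 1237.1580 = 3302.5662

Step 2: Recompute the slope with b₁ = (nΣxy − ΣxΣy) / (nΣx² − (Σx)²)
Numerator   = 10×3302.5662 − 68.77×414.86 = 33025.6620 − 28529.9222 = 4495.7398
Denominator = 10×575.8429 − 68.77² = 5758.4290 − 4729.3129 = 1029.1161
b₁(new) = 4495.7398 / 1029.1161 = 4.3685

(Same formula on the original sums: (9×2065.4082 − 53.47×334.00) / (9×341.7529 − 53.47²) = 729.6938 / 216.7352 = 3.3668, matching the given fit.)

Step 3: Change in slope
Δβ₁ = 4.3685 − 3.3668 = +1.0017
Relative change = +1.0017 / 3.3668 × 100% = +29.8%
→ the slope increases when the point is added.

Because the point sits above the extension of the original line at a high-leverage x, it tilts the fit up.
In practice: refit with and without it and report both if conclusions differ; examine leverage (hᵢ) and Cook's distance rather than deleting it automatically.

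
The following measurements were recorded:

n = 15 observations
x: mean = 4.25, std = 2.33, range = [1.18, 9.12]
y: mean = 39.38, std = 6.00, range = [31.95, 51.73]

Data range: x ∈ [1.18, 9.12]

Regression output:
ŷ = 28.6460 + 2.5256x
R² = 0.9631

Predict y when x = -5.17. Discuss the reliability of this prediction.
ŷ = 15.5886 (extrapolation — x = -5.17 lies outside [1.18, 9.12], so reliability is low).

Prediction calculation:
ŷ = 28.6460 + 2.5256 × (-5.17)
ŷ = 15.5886

Reliability:
- Data range: x ∈ [1.18, 9.12]
- Prediction point: x = -5.17 is 6.35 units below the observed range → this is EXTRAPOLATION, not interpolation

Why that matters here:
- R² describes fit only over the sampled x values; it says nothing about behaviour beyond them
- The linear relationship may not hold outside the observed range

The R² = 0.9631 only validates the fit within [1.18, 9.12]; treat ŷ = 15.5886 with caution.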